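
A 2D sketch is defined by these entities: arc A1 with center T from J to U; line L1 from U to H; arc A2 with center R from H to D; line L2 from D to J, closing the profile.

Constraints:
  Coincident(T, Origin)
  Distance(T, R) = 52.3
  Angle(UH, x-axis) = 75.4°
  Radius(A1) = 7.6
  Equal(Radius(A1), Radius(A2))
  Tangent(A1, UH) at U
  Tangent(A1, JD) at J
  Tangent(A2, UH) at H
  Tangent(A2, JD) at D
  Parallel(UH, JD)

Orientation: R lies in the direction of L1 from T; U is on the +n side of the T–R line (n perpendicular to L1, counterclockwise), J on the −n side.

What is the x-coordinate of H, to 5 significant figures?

5.8286

Tangency of A1 to both parallel lines with radius 7.6 puts U and J at T ± 7.6·n: U = (-7.3546, 1.9157), J = (7.3546, -1.9157). Equal radii place H and D the same way about R: H = R + 7.6·n = (5.8286, 52.527), D = R − 7.6·n = (20.538, 48.695). So H.x = 5.8286.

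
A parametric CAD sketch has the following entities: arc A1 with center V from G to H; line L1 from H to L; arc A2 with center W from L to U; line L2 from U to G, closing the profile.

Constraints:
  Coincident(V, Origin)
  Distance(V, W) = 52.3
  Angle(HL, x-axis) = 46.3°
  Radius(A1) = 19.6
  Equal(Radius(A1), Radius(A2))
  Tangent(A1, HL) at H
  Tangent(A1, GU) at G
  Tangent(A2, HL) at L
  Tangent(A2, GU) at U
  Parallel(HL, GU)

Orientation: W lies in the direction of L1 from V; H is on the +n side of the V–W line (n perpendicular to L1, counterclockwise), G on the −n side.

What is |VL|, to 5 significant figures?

55.852

The slot axis is L1's direction at 46.3°, so u = (cos 46.3°, sin 46.3°) = (0.69088, 0.72297) and n = (−sin 46.3°, cos 46.3°) = (-0.72297, 0.69088). V is at the origin and W lies 52.3 along u from V, so W = 52.3·u = (36.133, 37.811). Tangency of A1 to both parallel lines with radius 19.6 puts H and G at V ± 19.6·n: H = (-14.170, 13.541), G = (14.170, -13.541). Equal radii place L and U the same way about W: L = W + 19.6·n = (21.963, 51.352), U = W − 19.6·n = (50.303, 24.270). Then |VL| = |L − V| = 55.852.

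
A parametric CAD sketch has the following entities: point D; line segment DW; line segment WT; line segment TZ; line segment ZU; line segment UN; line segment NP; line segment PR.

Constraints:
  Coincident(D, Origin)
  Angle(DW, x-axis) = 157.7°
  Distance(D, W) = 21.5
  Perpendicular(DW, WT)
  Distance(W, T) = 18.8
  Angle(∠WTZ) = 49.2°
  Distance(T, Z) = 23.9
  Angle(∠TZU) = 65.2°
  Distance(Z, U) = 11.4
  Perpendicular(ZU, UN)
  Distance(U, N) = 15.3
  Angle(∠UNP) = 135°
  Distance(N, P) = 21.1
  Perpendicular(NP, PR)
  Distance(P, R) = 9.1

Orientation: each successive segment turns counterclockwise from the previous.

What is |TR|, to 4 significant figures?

20.09

D is at the origin; DW runs at 157.7° with length 21.5, so W = (-19.89, 8.158). DW is perpendicular to WT, so WT runs at -112.3°; with |WT| = 18.8, T = (-27.03, -9.236). ∠WTZ = 49.2° gives TZ at 18.50° from the x-axis; with |TZ| = 23.9, Z = (-4.361, -1.652). ∠TZU = 65.2° gives ZU at 133.3° from the x-axis; with |ZU| = 11.4, U = (-12.18, 6.645). ZU is perpendicular to UN, so UN runs at -136.7°; with |UN| = 15.3, N = (-23.31, -3.848). ∠UNP = 135.0° gives NP at -91.70° from the x-axis; with |NP| = 21.1, P = (-23.94, -24.94). NP is perpendicular to PR, so PR runs at -1.700°; with |PR| = 9.1, R = (-14.84, -25.21). Then |TR| = |R − T| = 20.09.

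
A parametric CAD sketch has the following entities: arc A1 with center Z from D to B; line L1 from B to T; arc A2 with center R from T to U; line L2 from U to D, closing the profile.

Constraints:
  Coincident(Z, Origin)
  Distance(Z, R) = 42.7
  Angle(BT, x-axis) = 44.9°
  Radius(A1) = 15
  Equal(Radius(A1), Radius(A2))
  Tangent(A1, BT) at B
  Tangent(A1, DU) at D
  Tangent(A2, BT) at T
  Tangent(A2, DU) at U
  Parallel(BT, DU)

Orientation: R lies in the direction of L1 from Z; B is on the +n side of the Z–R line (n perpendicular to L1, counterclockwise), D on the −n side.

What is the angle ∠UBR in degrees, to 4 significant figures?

15.74°

The slot axis is L1's direction at 44.9°, so u = (cos 44.9°, sin 44.9°) = (0.7083, 0.7059) and n = (−sin 44.9°, cos 44.9°) = (-0.7059, 0.7083). Z is at the origin and R lies 42.7 along u from Z, so R = 42.7·u = (30.25, 30.14). Tangency of A1 to both parallel lines with radius 15.0 puts B and D at Z ± 15.0·n: B = (-10.59, 10.63), D = (10.59, -10.63). Equal radii place T and U the same way about R: T = R + 15.0·n = (19.66, 40.77), U = R − 15.0·n = (40.83, 19.52). Then cos ∠UBR = BU·BR / (|BU||BR|), giving 15.74°.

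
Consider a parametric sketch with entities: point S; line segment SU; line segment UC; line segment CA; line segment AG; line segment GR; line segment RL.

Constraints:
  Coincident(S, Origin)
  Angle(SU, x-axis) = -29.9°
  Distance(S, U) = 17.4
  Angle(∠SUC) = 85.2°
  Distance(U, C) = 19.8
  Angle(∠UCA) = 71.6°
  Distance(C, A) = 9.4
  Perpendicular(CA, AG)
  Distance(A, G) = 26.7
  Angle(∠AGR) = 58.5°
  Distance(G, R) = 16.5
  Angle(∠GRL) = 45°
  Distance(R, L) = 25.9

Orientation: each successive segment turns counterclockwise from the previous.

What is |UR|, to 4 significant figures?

10.94

The perpendicularity gives AG at right angles to CA, so AG runs at -96.70°; with |AG| = 26.7, G = (11.03, -16.16). ∠AGR = 58.5° gives GR at 24.80° from the x-axis; with |GR| = 16.5, R = (26.01, -9.243). Then |UR| = |R − U| = 10.94.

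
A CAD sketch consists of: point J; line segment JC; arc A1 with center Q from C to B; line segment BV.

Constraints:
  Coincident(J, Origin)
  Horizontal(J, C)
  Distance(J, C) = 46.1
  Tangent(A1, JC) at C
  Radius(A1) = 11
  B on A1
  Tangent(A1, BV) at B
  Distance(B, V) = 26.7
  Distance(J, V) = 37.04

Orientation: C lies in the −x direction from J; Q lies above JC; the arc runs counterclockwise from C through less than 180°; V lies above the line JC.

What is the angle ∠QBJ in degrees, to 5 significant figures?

159.01°

Checks: |QB| = 11.00 ✓; ∠(QB, BV) = 90.00° ✓; |BV| = 26.70 ✓; |JV| = 37.04 ✓.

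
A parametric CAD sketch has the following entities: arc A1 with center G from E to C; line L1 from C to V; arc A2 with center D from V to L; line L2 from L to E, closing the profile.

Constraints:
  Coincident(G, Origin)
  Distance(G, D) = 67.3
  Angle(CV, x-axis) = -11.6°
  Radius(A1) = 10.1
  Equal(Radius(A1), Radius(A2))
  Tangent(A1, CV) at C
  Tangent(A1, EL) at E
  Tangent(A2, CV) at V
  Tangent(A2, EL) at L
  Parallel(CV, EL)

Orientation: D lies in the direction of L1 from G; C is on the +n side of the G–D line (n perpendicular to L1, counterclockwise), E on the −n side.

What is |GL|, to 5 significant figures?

68.054

Tangency of A1 to both parallel lines with radius 10.1 puts C and E at G ± 10.1·n: C = (2.0309, 9.8937), E = (-2.0309, -9.8937). Equal radii place V and L the same way about D: V = D + 10.1·n = (67.956, -3.6388), L = D − 10.1·n = (63.895, -23.426). Then |GL| = |L − G| = 68.054.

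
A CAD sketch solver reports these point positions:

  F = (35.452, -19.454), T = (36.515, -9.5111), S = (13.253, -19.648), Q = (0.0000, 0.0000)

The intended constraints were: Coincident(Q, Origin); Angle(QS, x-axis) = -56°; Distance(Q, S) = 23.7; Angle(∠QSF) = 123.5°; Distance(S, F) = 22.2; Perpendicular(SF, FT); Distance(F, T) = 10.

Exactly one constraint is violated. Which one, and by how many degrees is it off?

Perpendicular(SF, FT) — off by 6.60°.

Q = (0.00, 0.00) ✓; QS at -56.00° ✓; |QS| = 23.70 ✓; ∠QSF = 123.5° ✓; |SF| = 22.20 ✓; ∠(SF, FT) = 83.40° ✗; |FT| = 10.00 ✓.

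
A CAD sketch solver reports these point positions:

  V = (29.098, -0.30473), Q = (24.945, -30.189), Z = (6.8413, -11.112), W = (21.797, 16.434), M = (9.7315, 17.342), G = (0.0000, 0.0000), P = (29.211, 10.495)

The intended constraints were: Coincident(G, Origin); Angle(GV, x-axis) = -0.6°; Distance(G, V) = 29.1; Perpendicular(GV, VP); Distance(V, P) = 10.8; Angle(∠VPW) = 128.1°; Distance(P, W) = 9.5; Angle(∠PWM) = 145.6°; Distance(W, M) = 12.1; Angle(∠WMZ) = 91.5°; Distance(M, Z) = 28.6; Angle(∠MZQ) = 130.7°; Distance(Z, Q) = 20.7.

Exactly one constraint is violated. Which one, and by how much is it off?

Distance(Z, Q) = 20.7 — off by 5.60.

G = (0.00, 0.00) ✓; GV at -0.6000° ✓; |GV| = 29.10 ✓; ∠(GV, VP) = 90.00° ✓; |VP| = 10.80 ✓; ∠VPW = 128.1° ✓; |PW| = 9.499 ✓; ∠PWM = 145.6° ✓; |WM| = 12.10 ✓; ∠WMZ = 91.50° ✓; |MZ| = 28.60 ✓; ∠MZQ = 130.7° ✓; |ZQ| = 26.30 ✗.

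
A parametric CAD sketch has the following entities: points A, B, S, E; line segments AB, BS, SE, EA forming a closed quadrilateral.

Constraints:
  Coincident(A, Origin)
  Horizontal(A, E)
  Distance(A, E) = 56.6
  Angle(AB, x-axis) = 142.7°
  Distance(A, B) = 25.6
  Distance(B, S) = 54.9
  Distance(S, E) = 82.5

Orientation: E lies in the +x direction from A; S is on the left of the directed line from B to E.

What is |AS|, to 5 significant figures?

64.454

Checks: |BS| = 54.90 ✓; |SE| = 82.50 ✓.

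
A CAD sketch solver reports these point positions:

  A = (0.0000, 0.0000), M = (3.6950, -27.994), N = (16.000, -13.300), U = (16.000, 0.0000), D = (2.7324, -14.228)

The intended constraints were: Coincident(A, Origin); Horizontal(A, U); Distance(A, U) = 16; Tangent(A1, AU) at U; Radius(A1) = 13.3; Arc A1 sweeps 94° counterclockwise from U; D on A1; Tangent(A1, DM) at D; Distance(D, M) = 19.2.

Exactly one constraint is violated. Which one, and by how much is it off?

Distance(D, M) = 19.2 — off by 5.40.

A = (0.00, 0.00) ✓; A.y = 0.00, U.y = 0.00 ✓; |AU| = 16.00 ✓; ∠(NU, UA) = 90.00° ✓; |NU| = 13.30 ✓; bearing(N→D) − bearing(N→U) = 94.00° ✓; |ND| = 13.30 ✓; ∠(ND, DM) = 90.00° ✓; |DM| = 13.80 ✗.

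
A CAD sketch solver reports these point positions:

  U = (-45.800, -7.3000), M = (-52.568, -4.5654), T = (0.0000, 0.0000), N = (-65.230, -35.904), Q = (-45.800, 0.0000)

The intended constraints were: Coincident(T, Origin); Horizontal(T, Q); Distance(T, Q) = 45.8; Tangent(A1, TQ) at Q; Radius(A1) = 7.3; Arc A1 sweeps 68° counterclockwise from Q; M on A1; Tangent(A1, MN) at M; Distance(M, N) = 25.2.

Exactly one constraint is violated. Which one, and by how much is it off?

Distance(M, N) = 25.2 — off by 8.60.

T = (0.00, 0.00) ✓; T.y = 0.00, Q.y = 0.00 ✓; |TQ| = 45.80 ✓; ∠(UQ, QT) = 90.00° ✓; |UQ| = 7.300 ✓; bearing(U→M) − bearing(U→Q) = 68.00° ✓; |UM| = 7.300 ✓; ∠(UM, MN) = 90.00° ✓; |MN| = 33.80 ✗.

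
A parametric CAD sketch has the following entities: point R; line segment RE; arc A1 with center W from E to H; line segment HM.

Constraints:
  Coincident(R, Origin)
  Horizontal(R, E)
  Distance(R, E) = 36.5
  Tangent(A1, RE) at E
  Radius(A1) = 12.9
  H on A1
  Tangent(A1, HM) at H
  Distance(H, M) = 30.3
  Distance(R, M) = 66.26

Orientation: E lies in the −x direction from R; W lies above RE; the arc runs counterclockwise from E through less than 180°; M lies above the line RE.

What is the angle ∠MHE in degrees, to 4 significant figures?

110.6°

R is at the origin; R and E share the same y with |RE| = 36.5 and E on the −x side, so E = (-36.50, 0.000). Since A1 is tangent to RE there, WE ⟂ RE, so W = E + (0, 12.9) = (-36.50, 12.90). Since WH ⟂ HM (tangency), |WM| = √(12.9² + 30.3²) = 32.93 regardless of where H sits on A1. So M lies on both circle(R, 66.26) and circle(W, 32.93); the above-RE intersection is M = (-50.77, 42.58). H is the foot of the tangent from M: H = (-27.99, 22.60).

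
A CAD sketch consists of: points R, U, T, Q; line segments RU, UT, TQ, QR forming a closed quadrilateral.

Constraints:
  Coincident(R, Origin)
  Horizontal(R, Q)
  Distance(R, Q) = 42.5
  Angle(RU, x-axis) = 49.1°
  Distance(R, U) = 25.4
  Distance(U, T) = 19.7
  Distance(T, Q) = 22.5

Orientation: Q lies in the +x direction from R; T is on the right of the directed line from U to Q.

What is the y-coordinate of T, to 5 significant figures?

-0.21084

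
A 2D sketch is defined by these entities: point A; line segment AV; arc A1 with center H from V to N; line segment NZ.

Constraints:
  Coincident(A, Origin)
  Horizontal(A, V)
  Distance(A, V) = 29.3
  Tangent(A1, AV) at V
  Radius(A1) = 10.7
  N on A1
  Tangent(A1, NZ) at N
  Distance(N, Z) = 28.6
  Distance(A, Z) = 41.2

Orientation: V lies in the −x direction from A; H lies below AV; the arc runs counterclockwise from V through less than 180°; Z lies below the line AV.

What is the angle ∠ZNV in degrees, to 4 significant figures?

111.6°

Checks: |HN| = 10.70 ✓; ∠(HN, NZ) = 90.00° ✓; |NZ| = 28.60 ✓; |AZ| = 41.20 ✓.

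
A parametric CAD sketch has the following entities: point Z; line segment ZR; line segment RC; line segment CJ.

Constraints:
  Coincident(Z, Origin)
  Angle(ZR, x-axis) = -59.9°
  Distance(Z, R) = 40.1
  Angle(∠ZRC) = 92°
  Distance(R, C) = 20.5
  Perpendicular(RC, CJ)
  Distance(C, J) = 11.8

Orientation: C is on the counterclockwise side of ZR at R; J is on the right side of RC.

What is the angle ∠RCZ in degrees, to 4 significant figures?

61.35°

Z is at the origin; ZR runs at -59.9° with length 40.1, so R = 40.1·(cos -59.9°, sin -59.9°) = (20.11, -34.69). ∠ZRC = 92.0°, so RC runs at -59.9° + (180° − 92.0°) = 28.10° from the x-axis; with |RC| = 20.5, C = R + 20.5·(cos 28.10°, sin 28.10°) = (38.19, -25.04). Then cos ∠RCZ = CR·CZ / (|CR||CZ|), giving 61.35°.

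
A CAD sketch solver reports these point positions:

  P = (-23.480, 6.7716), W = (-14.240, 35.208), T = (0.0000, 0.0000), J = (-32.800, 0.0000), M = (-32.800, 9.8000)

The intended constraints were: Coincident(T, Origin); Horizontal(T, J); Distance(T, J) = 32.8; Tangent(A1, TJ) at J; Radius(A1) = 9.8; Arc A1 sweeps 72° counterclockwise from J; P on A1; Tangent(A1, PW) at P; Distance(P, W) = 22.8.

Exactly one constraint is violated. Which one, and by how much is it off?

Distance(P, W) = 22.8 — off by 7.10.

T = (0.00, 0.00) ✓; T.y = 0.00, J.y = 0.00 ✓; |TJ| = 32.80 ✓; ∠(MJ, JT) = 90.00° ✓; |MJ| = 9.800 ✓; bearing(M→P) − bearing(M→J) = 72.00° ✓; |MP| = 9.800 ✓; ∠(MP, PW) = 90.00° ✓; |PW| = 29.90 ✗.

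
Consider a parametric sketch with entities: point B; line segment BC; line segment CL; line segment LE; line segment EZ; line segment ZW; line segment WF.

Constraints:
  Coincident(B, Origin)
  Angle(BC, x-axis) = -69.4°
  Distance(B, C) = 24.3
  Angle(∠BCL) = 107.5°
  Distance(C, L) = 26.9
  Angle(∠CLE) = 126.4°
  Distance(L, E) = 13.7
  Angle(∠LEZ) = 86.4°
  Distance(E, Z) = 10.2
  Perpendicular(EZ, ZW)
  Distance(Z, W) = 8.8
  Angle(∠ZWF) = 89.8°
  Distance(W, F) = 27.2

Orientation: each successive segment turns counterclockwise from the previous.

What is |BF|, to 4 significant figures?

59.30

B is at the origin; BC runs at -69.4° with length 24.3, so C = (8.550, -22.75). ∠BCL = 107.5° gives CL at 3.100° from the x-axis; with |CL| = 26.9, L = (35.41, -21.29). ∠CLE = 126.4° gives LE at 56.70° from the x-axis; with |LE| = 13.7, E = (42.93, -9.841). ∠LEZ = 86.4° gives EZ at 150.3° from the x-axis; with |EZ| = 10.2, Z = (34.07, -4.787). EZ ⟂ ZW, so ZW runs at -119.7°; with |ZW| = 8.8, W = (29.71, -12.43). ∠ZWF = 89.8° gives WF at -29.50° from the x-axis; with |WF| = 27.2, F = (53.39, -25.83). Then |BF| = |F − B| = 59.30.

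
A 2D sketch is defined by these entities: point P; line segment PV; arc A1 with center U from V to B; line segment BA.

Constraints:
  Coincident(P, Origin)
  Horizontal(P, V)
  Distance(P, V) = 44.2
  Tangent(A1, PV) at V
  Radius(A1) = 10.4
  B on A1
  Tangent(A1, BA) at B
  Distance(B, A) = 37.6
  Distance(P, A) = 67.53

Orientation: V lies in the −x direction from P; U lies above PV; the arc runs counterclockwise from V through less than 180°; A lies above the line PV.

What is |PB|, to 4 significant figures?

36.94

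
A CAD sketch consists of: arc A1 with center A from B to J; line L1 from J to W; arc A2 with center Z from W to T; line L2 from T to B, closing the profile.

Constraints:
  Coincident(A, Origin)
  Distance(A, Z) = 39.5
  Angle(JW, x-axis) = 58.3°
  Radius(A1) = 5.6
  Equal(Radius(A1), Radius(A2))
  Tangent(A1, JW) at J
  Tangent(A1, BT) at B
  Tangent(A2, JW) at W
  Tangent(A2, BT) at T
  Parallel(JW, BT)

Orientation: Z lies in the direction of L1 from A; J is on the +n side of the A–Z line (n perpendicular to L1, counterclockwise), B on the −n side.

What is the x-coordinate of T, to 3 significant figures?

25.5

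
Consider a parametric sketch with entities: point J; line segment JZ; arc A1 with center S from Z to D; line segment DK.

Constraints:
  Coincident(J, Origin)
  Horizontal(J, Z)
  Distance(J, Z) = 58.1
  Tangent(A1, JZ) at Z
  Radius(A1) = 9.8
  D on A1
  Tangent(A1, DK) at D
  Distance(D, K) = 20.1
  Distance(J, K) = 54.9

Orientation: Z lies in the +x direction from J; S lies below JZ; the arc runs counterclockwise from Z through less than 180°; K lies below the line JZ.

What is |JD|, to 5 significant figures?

49.160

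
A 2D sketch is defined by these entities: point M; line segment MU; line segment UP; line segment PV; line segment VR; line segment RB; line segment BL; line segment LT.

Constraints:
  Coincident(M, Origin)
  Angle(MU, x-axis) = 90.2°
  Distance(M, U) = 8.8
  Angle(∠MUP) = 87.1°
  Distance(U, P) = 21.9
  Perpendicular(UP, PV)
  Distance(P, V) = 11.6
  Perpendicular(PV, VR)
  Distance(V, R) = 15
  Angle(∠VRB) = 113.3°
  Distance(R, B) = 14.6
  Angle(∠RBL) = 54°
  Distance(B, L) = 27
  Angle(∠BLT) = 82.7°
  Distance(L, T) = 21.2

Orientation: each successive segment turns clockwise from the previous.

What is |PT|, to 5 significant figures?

24.107

M is at the origin; MU runs at 90.2° with length 8.8, so U = (-0.030718, 8.7999). ∠MUP = 87.1° gives UP at -2.7000° from the x-axis; with |UP| = 21.9, P = (21.845, 7.7683). UP is perpendicular to PV, so PV runs at -92.700°; with |PV| = 11.6, V = (21.299, -3.8188). PV ⟂ VR, so VR runs at 177.30°; with |VR| = 15.0, R = (6.3152, -3.1122). ∠VRB = 113.3° gives RB at 110.60° from the x-axis; with |RB| = 14.6, B = (1.1783, 10.554). ∠RBL = 54.0° gives BL at -15.400° from the x-axis; with |BL| = 27.0, L = (27.209, 3.3842). ∠BLT = 82.7° gives LT at -112.70° from the x-axis; with |LT| = 21.2, T = (19.028, -16.174). Then |PT| = |T − P| = 24.107.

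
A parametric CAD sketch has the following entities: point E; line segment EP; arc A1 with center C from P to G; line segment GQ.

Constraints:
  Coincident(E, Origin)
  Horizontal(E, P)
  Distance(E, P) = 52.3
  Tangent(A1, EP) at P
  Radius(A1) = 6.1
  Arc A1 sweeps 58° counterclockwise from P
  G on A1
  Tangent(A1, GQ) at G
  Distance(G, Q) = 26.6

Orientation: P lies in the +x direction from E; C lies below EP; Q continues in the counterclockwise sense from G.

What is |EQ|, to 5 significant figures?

41.683

E is at the origin; EP is horizontal with |EP| = 52.3 and P on the +x side, so P = (52.300, 0.0000). A1 meets EP tangentially, so CP is at right angles to EP, so C = P + (0, -6.1) = (52.300, -6.1000). On A1, P sits at bearing 90° from C; a 58° counterclockwise sweep puts G at bearing 148°, so G = C + 6.1·(cos 148°, sin 148°) = (47.127, -2.8675). The tangent condition forces CG to be normal to GQ, so GQ runs along (−sin 148°, cos 148°); with |GQ| = 26.6, Q = (33.031, -25.426). Then |EQ| = |Q − E| = 41.683.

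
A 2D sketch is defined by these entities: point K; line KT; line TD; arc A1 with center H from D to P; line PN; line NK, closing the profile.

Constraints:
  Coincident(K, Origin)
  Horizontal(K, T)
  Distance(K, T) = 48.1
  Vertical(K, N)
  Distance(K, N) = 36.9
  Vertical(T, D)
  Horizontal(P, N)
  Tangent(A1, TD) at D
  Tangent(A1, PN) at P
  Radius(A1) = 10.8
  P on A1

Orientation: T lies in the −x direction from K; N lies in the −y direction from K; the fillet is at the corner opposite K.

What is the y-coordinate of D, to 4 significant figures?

-26.10

K is at the origin; KT is horizontal with |KT| = 48.1 and T on the −x side, so T = (-48.10, 0.000). K and N share the same x with |KN| = 36.9 and N on the −y side, so N = (0.000, -36.90). The virtual corner opposite K is at (-48.10, -36.90). Tangency of A1 to TD means the radius HD is perpendicular to TD and tangency of A1 to PN means the radius HP is perpendicular to PN, with radius 10.8, so the center H sits 10.8 in from both sides at H = (-37.30, -26.10). That places the tangent points at D = (-48.10, -26.10) on TD and P = (-37.30, -36.90) on PN. So D.y = -26.10.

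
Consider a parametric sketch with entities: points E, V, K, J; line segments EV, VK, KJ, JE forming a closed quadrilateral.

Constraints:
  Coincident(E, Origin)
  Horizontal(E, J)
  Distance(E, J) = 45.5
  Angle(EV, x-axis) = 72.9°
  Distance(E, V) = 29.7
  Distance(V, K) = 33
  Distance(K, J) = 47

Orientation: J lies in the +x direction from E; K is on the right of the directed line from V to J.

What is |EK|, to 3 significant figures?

3.33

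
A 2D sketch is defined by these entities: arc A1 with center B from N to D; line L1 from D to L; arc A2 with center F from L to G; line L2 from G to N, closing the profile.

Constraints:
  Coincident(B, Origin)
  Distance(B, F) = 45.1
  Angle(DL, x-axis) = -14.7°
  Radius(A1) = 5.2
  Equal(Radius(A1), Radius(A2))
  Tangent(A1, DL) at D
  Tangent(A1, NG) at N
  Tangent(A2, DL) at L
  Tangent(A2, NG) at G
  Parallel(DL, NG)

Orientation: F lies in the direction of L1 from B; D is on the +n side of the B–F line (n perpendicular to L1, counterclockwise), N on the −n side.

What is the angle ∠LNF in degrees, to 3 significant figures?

6.41°

The slot axis is L1's direction at -14.7°, so u = (cos -14.7°, sin -14.7°) = (0.967, -0.254) and n = (−sin -14.7°, cos -14.7°) = (0.254, 0.967). B is at the origin and F lies 45.1 along u from B, so F = 45.1·u = (43.6, -11.4). Tangency of A1 to both parallel lines with radius 5.2 puts D and N at B ± 5.2·n: D = (1.32, 5.03), N = (-1.32, -5.03). Equal radii place L and G the same way about F: L = F + 5.2·n = (44.9, -6.41), G = F − 5.2·n = (42.3, -16.5). Then cos ∠LNF = NL·NF / (|NL||NF|), giving 6.41°.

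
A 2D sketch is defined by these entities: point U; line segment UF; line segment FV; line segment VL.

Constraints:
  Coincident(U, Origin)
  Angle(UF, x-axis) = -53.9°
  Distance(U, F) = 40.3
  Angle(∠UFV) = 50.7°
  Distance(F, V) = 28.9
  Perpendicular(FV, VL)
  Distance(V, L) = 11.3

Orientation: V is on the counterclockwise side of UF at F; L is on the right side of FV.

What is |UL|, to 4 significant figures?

42.62

U is at the origin; UF runs at -53.9° with length 40.3, so F = 40.3·(cos -53.9°, sin -53.9°) = (23.74, -32.56). ∠UFV = 50.7°, so FV runs at -53.9° + (180° − 50.7°) = 75.40° from the x-axis; with |FV| = 28.9, V = F + 28.9·(cos 75.40°, sin 75.40°) = (31.03, -4.595). FV ⟂ VL; with |VL| = 11.3 on the right of FV, L = V + 11.3·(0.9677, -0.2521) = (41.96, -7.444). Then |UL| = |L − U| = 42.62.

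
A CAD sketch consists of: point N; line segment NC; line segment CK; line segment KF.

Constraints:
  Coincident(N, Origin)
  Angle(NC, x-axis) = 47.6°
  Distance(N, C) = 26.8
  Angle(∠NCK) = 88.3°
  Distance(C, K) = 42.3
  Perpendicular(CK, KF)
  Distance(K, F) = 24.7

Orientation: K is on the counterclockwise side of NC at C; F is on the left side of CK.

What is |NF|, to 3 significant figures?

41.6

N is at the origin; NC runs at 47.6° with length 26.8, so C = 26.8·(cos 47.6°, sin 47.6°) = (18.1, 19.8). ∠NCK = 88.3°, so CK runs at 47.6° + (180° − 88.3°) = 139° from the x-axis; with |CK| = 42.3, K = C + 42.3·(cos 139°, sin 139°) = (-14.0, 47.4). The perpendicularity gives KF at right angles to CK; with |KF| = 24.7 on the left of CK, F = K + 24.7·(-0.652, -0.758) = (-30.1, 28.6). Then |NF| = |F − N| = 41.6.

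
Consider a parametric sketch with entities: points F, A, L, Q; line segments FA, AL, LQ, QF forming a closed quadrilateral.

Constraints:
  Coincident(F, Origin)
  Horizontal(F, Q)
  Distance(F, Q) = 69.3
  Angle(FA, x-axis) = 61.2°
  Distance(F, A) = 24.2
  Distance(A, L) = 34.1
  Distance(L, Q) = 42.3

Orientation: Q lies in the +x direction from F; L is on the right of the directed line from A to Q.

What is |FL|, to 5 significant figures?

29.263

F is at the origin; F and Q share the same y with |FQ| = 69.3 and Q in +x, so Q = (69.3, 0). FA runs at 61.2° with |FA| = 24.2, so A = (11.658, 21.207). L is determined by |AL| = 34.1 and |LQ| = 42.3 together: it lies at the intersection of circle(A, 34.1) and circle(Q, 42.3). With |AQ| = 61.419, the foot of the radical line on AQ is 25.609 from A and the perpendicular offset is √(34.1² − 25.609²) = 22.516. Taking the right-of-AQ solution: L = (27.918, -8.7670).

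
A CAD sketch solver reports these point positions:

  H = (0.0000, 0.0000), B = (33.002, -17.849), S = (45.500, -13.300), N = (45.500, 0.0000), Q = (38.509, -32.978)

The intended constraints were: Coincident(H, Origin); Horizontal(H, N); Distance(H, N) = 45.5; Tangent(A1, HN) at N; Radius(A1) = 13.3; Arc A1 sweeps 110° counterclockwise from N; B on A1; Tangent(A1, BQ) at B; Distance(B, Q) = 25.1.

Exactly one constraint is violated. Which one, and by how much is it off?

Distance(B, Q) = 25.1 — off by 9.00.

H = (0.00, 0.00) ✓; H.y = 0.00, N.y = 0.00 ✓; |HN| = 45.50 ✓; ∠(SN, NH) = 90.00° ✓; |SN| = 13.30 ✓; bearing(S→B) − bearing(S→N) = 110.0° ✓; |SB| = 13.30 ✓; ∠(SB, BQ) = 90.00° ✓; |BQ| = 16.10 ✗.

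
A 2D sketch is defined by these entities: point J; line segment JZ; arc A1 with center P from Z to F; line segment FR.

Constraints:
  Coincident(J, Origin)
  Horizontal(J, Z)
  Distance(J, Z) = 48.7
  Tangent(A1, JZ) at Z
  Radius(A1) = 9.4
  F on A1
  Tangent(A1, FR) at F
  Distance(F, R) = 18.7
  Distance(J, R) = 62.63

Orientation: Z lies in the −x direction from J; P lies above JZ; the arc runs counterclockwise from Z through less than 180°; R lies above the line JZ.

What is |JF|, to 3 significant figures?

45.1

J is at the origin; JZ is horizontal with |JZ| = 48.7 and Z on the −x side, so Z = (-48.7, 0.00). The tangent condition forces PZ to be normal to JZ, so P = Z + (0, 9.4) = (-48.7, 9.40). Since PF ⟂ FR (tangency), |PR| = √(9.4² + 18.7²) = 20.9 regardless of where F sits on A1. So R lies on both circle(J, 62.63) and circle(P, 20.9); the above-JZ intersection is R = (-55.4, 29.2). F is the foot of the tangent from R: F = (-42.1, 16.1).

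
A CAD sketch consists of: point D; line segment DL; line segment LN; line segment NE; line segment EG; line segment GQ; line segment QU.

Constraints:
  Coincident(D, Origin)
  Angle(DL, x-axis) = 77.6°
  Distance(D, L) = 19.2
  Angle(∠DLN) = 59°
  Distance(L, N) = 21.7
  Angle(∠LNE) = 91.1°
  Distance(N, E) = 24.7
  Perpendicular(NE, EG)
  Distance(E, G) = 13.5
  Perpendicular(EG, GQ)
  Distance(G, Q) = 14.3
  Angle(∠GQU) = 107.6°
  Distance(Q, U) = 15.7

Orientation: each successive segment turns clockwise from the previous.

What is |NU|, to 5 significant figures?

5.8396

D is at the origin; DL runs at 77.6° with length 19.2, so L = (4.1229, 18.752). ∠DLN = 59.0° gives LN at -43.400° from the x-axis; with |LN| = 21.7, N = (19.890, 3.8423). ∠LNE = 91.1° gives NE at -132.30° from the x-axis; with |NE| = 24.7, E = (3.2662, -14.427). The perpendicularity gives EG at right angles to NE, so EG runs at 137.70°; with |EG| = 13.5, G = (-6.7188, -5.3409). The perpendicularity gives GQ at right angles to EG, so GQ runs at 47.700°; with |GQ| = 14.3, Q = (2.9052, 5.2358). ∠GQU = 107.6° gives QU at -24.700° from the x-axis; with |QU| = 15.7, U = (17.169, -1.3247). Then |NU| = |U − N| = 5.8396.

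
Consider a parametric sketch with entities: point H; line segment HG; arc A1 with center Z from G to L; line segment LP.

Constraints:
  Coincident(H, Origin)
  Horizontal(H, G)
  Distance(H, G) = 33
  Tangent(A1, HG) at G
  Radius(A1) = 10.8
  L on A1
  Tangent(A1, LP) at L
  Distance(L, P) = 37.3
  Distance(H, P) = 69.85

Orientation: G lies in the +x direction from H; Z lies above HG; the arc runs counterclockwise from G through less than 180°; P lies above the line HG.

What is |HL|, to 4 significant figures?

43.81

Checks: |ZL| = 10.80 ✓; ∠(ZL, LP) = 90.00° ✓; |LP| = 37.30 ✓; |HP| = 69.85 ✓.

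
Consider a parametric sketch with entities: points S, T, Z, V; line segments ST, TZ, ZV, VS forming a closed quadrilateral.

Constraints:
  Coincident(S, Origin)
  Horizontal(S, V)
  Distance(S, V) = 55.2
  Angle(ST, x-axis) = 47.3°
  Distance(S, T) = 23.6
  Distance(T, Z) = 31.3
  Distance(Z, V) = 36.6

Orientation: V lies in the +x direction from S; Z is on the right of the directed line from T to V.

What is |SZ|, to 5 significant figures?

25.138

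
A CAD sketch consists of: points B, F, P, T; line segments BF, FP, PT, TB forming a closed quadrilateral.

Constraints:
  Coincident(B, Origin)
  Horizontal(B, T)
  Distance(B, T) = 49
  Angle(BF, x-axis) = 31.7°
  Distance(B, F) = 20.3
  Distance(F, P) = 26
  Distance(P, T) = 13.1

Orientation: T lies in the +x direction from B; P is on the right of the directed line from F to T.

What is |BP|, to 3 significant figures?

37.8

B is at the origin; B and T share the same y with |BT| = 49.0 and T in +x, so T = (49.0, 0). BF runs at 31.7° with |BF| = 20.3, so F = (17.3, 10.7). P is determined by |FP| = 26.0 and |PT| = 13.1 together: it lies at the intersection of circle(F, 26.0) and circle(T, 13.1). With |FT| = 33.5, the foot of the radical line on FT is 24.3 from F and the perpendicular offset is √(26.0² − 24.3²) = 9.32. Taking the right-of-FT solution: P = (37.3, -5.90).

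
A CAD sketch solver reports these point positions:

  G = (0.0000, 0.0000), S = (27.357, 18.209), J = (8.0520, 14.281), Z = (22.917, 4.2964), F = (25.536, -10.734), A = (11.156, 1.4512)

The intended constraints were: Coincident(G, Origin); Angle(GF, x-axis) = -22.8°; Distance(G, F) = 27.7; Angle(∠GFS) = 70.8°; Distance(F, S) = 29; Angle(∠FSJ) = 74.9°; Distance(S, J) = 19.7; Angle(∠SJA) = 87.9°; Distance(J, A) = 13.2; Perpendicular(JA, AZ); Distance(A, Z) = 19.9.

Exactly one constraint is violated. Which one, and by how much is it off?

Distance(A, Z) = 19.9 — off by 7.80.

G = (0.00, 0.00) ✓; GF at -22.80° ✓; |GF| = 27.70 ✓; ∠GFS = 70.80° ✓; |FS| = 29.00 ✓; ∠FSJ = 74.90° ✓; |SJ| = 19.70 ✓; ∠SJA = 87.90° ✓; |JA| = 13.20 ✓; ∠(JA, AZ) = 90.00° ✓; |AZ| = 12.10 ✗.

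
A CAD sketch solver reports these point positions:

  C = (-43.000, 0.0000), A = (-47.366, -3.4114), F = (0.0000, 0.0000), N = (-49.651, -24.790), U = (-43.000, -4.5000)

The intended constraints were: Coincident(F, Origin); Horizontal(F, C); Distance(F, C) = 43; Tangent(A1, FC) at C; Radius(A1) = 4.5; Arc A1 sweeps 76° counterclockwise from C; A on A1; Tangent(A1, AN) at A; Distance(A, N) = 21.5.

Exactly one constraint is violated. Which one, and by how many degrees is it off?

Tangent(A1, AN) at A — off by 7.90°.

F = (0.00, 0.00) ✓; F.y = 0.00, C.y = 0.00 ✓; |FC| = 43.00 ✓; ∠(UC, CF) = 90.00° ✓; |UC| = 4.500 ✓; bearing(U→A) − bearing(U→C) = 76.00° ✓; |UA| = 4.500 ✓; ∠(UA, AN) = 82.10° ✗; |AN| = 21.50 ✓.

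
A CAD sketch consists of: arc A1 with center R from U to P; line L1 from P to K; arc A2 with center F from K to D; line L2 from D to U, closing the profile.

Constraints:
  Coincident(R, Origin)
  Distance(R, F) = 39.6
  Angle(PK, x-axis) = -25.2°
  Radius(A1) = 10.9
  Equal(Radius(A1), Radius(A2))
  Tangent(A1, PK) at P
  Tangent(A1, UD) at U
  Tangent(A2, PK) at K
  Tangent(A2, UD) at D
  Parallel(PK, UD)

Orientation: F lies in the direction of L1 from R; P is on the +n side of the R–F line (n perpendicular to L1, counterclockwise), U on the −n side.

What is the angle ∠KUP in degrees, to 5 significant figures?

61.167°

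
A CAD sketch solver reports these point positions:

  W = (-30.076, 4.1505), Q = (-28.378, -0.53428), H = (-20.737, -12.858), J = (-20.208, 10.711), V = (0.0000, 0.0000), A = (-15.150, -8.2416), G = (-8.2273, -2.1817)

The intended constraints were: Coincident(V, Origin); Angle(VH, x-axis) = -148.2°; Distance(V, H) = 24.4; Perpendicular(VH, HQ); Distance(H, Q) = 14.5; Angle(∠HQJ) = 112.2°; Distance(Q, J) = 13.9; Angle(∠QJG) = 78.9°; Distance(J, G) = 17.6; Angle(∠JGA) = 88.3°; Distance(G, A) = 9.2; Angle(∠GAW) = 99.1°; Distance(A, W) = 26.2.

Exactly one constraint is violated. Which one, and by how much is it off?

Distance(A, W) = 26.2 — off by 6.80.

V = (0.00, 0.00) ✓; VH at -148.2° ✓; |VH| = 24.40 ✓; ∠(VH, HQ) = 90.00° ✓; |HQ| = 14.50 ✓; ∠HQJ = 112.2° ✓; |QJ| = 13.90 ✓; ∠QJG = 78.90° ✓; |JG| = 17.60 ✓; ∠JGA = 88.30° ✓; |GA| = 9.200 ✓; ∠GAW = 99.10° ✓; |AW| = 19.40 ✗.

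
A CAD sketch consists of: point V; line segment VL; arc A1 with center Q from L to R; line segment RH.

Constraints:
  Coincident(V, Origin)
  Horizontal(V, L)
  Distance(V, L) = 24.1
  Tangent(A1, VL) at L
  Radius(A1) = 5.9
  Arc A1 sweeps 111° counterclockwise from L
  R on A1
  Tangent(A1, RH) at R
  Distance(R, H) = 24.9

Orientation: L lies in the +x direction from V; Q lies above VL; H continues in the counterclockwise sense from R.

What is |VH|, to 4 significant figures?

37.48

V is at the origin; V and L share the same y with |VL| = 24.1 and L on the +x side, so L = (24.10, 0.000). Tangency of A1 to VL means the radius QL is perpendicular to VL, so Q = L + (0, 5.9) = (24.10, 5.900). On A1, L sits at bearing -90° from Q; a 111° counterclockwise sweep puts R at bearing 21°, so R = Q + 5.9·(cos 21°, sin 21°) = (29.61, 8.014). A1 meets RH tangentially, so QR is at right angles to RH, so RH runs along (−sin 21°, cos 21°); with |RH| = 24.9, H = (20.68, 31.26). Then |VH| = |H − V| = 37.48.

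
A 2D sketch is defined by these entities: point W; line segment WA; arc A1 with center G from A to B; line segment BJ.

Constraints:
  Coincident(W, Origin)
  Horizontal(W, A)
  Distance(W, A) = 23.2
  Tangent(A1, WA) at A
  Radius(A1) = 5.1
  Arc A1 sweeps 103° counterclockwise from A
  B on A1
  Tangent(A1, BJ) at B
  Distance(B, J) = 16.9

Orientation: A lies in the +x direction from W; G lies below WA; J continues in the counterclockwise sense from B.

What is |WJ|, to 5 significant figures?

31.644

W is at the origin; WA is horizontal with |WA| = 23.2 and A on the +x side, so A = (23.200, 0.0000). Since A1 is tangent to WA there, GA ⟂ WA, so G = A + (0, -5.1) = (23.200, -5.1000). On A1, A sits at bearing 90° from G; a 103° counterclockwise sweep puts B at bearing 193°, so B = G + 5.1·(cos 193°, sin 193°) = (18.231, -6.2473). Since A1 is tangent to BJ there, GB ⟂ BJ, so BJ runs along (−sin 193°, cos 193°); with |BJ| = 16.9, J = (22.032, -22.714). Then |WJ| = |J − W| = 31.644.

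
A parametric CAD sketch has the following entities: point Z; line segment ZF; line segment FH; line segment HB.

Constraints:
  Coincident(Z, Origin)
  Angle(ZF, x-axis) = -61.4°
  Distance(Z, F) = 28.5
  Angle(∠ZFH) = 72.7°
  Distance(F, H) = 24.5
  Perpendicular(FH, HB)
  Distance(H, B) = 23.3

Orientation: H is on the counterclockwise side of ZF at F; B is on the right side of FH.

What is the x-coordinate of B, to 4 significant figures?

47.42

Z is at the origin; ZF runs at -61.4° with length 28.5, so F = 28.5·(cos -61.4°, sin -61.4°) = (13.64, -25.02). ∠ZFH = 72.7°, so FH runs at -61.4° + (180° − 72.7°) = 45.90° from the x-axis; with |FH| = 24.5, H = F + 24.5·(cos 45.90°, sin 45.90°) = (30.69, -7.428). The perpendicularity gives HB at right angles to FH; with |HB| = 23.3 on the right of FH, B = H + 23.3·(0.7181, -0.6959) = (47.42, -23.64). So B.x = 47.42.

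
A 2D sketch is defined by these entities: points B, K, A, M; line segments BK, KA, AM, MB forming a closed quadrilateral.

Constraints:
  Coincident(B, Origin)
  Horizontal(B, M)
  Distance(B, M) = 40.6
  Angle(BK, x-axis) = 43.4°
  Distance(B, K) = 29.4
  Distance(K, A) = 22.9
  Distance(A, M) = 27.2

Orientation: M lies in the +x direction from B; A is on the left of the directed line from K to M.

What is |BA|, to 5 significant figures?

50.988

B is at the origin; B and M share the same y with |BM| = 40.6 and M in +x, so M = (40.6, 0). BK runs at 43.4° with |BK| = 29.4, so K = (21.361, 20.200). A is determined by |KA| = 22.9 and |AM| = 27.2 together: it lies at the intersection of circle(K, 22.9) and circle(M, 27.2). With |KM| = 27.896, the foot of the radical line on KM is 10.087 from K and the perpendicular offset is √(22.9² − 10.087²) = 20.559. Taking the left-of-KM solution: A = (43.205, 27.075).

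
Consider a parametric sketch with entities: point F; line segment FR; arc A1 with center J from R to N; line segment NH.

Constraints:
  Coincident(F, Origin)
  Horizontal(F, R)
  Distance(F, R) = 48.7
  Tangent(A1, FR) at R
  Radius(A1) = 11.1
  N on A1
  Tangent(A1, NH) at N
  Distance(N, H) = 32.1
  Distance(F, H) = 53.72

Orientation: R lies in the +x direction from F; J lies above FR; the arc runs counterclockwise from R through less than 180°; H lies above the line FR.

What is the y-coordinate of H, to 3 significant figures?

41.7

Checks: F.y = 0.00, R.y = 0.00 ✓; |JN| = 11.10 ✓; ∠(JN, NH) = 90.00° ✓; |NH| = 32.10 ✓; |FH| = 53.72 ✓.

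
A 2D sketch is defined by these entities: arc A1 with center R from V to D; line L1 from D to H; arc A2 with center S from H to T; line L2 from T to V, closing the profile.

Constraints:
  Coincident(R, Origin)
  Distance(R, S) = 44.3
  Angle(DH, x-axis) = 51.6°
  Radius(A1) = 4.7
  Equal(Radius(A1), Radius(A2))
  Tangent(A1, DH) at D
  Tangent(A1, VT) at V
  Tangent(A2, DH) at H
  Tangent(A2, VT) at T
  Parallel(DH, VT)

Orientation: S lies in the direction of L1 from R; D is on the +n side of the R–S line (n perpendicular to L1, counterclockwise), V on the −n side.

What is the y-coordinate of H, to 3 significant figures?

37.6

Tangency of A1 to both parallel lines with radius 4.7 puts D and V at R ± 4.7·n: D = (-3.68, 2.92), V = (3.68, -2.92). Equal radii place H and T the same way about S: H = S + 4.7·n = (23.8, 37.6), T = S − 4.7·n = (31.2, 31.8). So H.y = 37.6.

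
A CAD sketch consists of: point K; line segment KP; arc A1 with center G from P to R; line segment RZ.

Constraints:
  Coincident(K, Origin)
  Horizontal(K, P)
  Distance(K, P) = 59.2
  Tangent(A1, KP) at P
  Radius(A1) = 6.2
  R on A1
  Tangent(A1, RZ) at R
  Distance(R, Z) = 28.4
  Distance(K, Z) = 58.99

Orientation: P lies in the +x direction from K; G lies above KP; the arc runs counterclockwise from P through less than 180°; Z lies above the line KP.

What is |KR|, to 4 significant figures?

65.08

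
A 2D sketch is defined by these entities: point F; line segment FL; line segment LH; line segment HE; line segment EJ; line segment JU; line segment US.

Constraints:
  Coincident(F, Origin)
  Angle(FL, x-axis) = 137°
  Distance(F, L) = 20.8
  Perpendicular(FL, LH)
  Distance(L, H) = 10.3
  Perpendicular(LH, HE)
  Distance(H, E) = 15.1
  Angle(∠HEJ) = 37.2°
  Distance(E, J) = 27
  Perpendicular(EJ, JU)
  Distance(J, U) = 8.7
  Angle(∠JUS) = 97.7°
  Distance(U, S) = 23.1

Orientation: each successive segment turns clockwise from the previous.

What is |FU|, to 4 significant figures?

32.48

∠HEJ = 37.2° gives EJ at 174.2° from the x-axis; with |EJ| = 27.0, J = (-24.01, 14.15). EJ ⟂ JU, so JU runs at 84.20°; with |JU| = 8.7, U = (-23.13, 22.80). Then |FU| = |U − F| = 32.48.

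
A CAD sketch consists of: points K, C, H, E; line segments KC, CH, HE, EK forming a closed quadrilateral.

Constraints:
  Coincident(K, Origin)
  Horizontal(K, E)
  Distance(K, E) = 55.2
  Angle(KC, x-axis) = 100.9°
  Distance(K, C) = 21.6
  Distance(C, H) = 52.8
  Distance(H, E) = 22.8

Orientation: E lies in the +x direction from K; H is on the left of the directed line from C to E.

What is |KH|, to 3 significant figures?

53.4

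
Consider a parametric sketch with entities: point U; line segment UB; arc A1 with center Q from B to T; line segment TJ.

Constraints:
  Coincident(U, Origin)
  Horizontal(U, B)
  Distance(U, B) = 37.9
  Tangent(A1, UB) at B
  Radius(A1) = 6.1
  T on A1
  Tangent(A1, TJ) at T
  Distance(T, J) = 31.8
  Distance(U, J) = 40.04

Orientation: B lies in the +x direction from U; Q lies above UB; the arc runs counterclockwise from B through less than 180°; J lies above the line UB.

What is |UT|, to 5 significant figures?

43.653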